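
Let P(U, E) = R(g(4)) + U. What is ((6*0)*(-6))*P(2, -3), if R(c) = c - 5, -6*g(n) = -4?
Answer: 0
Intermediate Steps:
g(n) = ⅔ (g(n) = -⅙*(-4) = ⅔)
R(c) = -5 + c
P(U, E) = -13/3 + U (P(U, E) = (-5 + ⅔) + U = -13/3 + U)
((6*0)*(-6))*P(2, -3) = ((6*0)*(-6))*(-13/3 + 2) = (0*(-6))*(-7/3) = 0*(-7/3) = 0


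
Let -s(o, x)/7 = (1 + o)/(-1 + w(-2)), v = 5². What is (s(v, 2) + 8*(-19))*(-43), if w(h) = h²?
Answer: 27434/3 ≈ 9144.7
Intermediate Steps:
v = 25
s(o, x) = -7/3 - 7*o/3 (s(o, x) = -7*(1 + o)/(-1 + (-2)²) = -7*(1 + o)/(-1 + 4) = -7*(1 + o)/3 = -7*(⅓ + o/3) = -7/3 - 7*o/3)
(s(v, 2) + 8*(-19))*(-43) = ((-7/3 - 7/3*25) + 8*(-19))*(-43) = ((-7/3 - 175/3) - 152)*(-43) = (-182/3 - 152)*(-43) = -638/3*(-43) = 27434/3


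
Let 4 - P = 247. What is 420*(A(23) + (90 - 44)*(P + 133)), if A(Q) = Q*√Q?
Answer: -2125200 + 9660*√23 ≈ -2.0789e+6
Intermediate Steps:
P = -243 (P = 4 - 1*247 = 4 - 247 = -243)
A(Q) = Q^(3/2)
420*(A(23) + (90 - 44)*(P + 133)) = 420*(23^(3/2) + (90 - 44)*(-243 + 133)) = 420*(23*√23 + 46*(-110)) = 420*(23*√23 - 5060) = 420*(-5060 + 23*√23) = -2125200 + 9660*√23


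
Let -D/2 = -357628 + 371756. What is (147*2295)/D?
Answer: -337365/28256 ≈ -11.940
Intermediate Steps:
D = -28256 (D = -2*(-357628 + 371756) = -2*14128 = -28256)
(147*2295)/D = (147*2295)/(-28256) = 337365*(-1/28256) = -337365/28256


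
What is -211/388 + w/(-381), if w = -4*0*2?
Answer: -211/388 ≈ -0.54381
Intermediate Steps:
w = 0 (w = 0*2 = 0)
-211/388 + w/(-381) = -211/388 + 0/(-381) = -211*1/388 + 0*(-1/381) = -211/388 + 0 = -211/388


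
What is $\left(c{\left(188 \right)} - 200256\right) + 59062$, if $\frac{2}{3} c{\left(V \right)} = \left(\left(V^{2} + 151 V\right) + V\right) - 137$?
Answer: $- \frac{91039}{2} \approx -45520.0$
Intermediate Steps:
$c{\left(V \right)} = - \frac{411}{2} + 228 V + \frac{3 V^{2}}{2}$ ($c{\left(V \right)} = \frac{3 \left(\left(\left(V^{2} + 151 V\right) + V\right) - 137\right)}{2} = \frac{3 \left(\left(V^{2} + 152 V\right) - 137\right)}{2} = \frac{3 \left(-137 + V^{2} + 152 V\right)}{2} = - \frac{411}{2} + 228 V + \frac{3 V^{2}}{2}$)
$\left(c{\left(188 \right)} - 200256\right) + 59062 = \left(\left(- \frac{411}{2} + 228 \cdot 188 + \frac{3 \cdot 188^{2}}{2}\right) - 200256\right) + 59062 = \left(\left(- \frac{411}{2} + 42864 + \frac{3}{2} \cdot 35344\right) - 200256\right) + 59062 = \left(\left(- \frac{411}{2} + 42864 + 53016\right) - 200256\right) + 59062 = \left(\frac{191349}{2} - 200256\right) + 59062 = - \frac{209163}{2} + 59062 = - \frac{91039}{2}$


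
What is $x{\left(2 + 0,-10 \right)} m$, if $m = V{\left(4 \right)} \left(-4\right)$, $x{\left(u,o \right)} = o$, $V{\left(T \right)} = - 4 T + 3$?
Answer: $-520$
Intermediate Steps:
$V{\left(T \right)} = 3 - 4 T$
$m = 52$ ($m = \left(3 - 16\right) \left(-4\right) = \left(-13\right) \left(-4\right) = 52$)
$x{\left(2 + 0,-10 \right)} m = \left(-10\right) 52 = -520$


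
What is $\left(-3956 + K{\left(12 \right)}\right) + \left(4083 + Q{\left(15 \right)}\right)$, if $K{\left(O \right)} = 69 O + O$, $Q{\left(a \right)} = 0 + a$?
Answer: $982$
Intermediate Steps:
$Q{\left(a \right)} = a$
$K{\left(O \right)} = 70 O$
$\left(-3956 + K{\left(12 \right)}\right) + \left(4083 + Q{\left(15 \right)}\right) = \left(-3956 + 70 \cdot 12\right) + \left(4083 + 15\right) = \left(-3956 + 840\right) + 4098 = -3116 + 4098 = 982$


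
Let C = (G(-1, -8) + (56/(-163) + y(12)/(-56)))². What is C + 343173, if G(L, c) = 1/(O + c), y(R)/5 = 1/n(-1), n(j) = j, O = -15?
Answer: 15125862854855649/44076483136 ≈ 3.4317e+5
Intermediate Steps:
y(R) = -5 (y(R) = 5/(-1) = 5*(-1) = -5)
G(L, c) = 1/(-15 + c)
C = 3907625121/44076483136 (C = (1/(-15 - 8) + (56/(-163) - 5/(-56)))² = (1/(-23) + (56*(-1/163) - 5*(-1/56)))² = (-1/23 + (-56/163 + 5/56))² = (-1/23 - 2321/9128)² = (-62511/209944)² = 3907625121/44076483136 ≈ 0.088656)
C + 343173 = 3907625121/44076483136 + 343173 = 15125862854855649/44076483136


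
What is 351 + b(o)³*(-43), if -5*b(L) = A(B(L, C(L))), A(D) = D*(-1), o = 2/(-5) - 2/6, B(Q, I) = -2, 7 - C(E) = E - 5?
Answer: 44219/125 ≈ 353.75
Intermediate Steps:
C(E) = 12 - E (C(E) = 7 - (E - 5) = 7 - (-5 + E) = 7 + (5 - E) = 12 - E)
o = -11/15 (o = 2*(-⅕) - 2*⅙ = -⅖ - ⅓ = -11/15 ≈ -0.73333)
A(D) = -D
b(L) = -⅖ (b(L) = -(-1)*(-2)/5 = -⅕*2 = -⅖)
351 + b(o)³*(-43) = 351 + (-⅖)³*(-43) = 351 - 8/125*(-43) = 351 + 344/125 = 44219/125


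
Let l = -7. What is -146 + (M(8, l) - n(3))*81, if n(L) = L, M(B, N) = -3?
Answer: -632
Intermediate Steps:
-146 + (M(8, l) - n(3))*81 = -146 + (-3 - 1*3)*81 = -146 + (-3 - 3)*81 = -146 - 6*81 = -146 - 486 = -632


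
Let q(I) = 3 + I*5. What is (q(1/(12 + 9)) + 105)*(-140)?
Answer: -45460/3 ≈ -15153.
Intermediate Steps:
q(I) = 3 + 5*I
(q(1/(12 + 9)) + 105)*(-140) = ((3 + 5/(12 + 9)) + 105)*(-140) = ((3 + 5/21) + 105)*(-140) = (68/21 + 105)*(-140) = (2273/21)*(-140) = -45460/3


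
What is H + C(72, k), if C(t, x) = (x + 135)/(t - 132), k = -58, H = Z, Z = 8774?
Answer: 526363/60 ≈ 8772.7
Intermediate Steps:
H = 8774
C(t, x) = (135 + x)/(-132 + t)
H + C(72, k) = 8774 + (135 - 58)/(-132 + 72) = 8774 + 77/(-60) = 8774 - 1/60*77 = 8774 - 77/60 = 526363/60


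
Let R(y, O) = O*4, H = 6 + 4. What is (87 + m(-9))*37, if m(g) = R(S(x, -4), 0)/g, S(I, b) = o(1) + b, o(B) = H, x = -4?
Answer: 3219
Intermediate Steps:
H = 10
o(B) = 10
S(I, b) = 10 + b
R(y, O) = 4*O
m(g) = 0 (m(g) = (4*0)/g = 0/g = 0)
(87 + m(-9))*37 = (87 + 0)*37 = 87*37 = 3219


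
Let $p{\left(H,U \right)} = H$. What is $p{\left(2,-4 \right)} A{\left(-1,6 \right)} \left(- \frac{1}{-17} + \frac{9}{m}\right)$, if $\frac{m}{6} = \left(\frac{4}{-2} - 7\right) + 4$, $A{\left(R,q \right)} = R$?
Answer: $\frac{41}{85} \approx 0.48235$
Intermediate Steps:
$m = -30$ ($m = 6 \left(\left(\frac{4}{-2} - 7\right) + 4\right) = 6 \left(\left(4 \left(- \frac{1}{2}\right) - 7\right) + 4\right) = 6 \left(\left(-2 - 7\right) + 4\right) = 6 \left(-9 + 4\right) = 6 \left(-5\right) = -30$)
$p{\left(2,-4 \right)} A{\left(-1,6 \right)} \left(- \frac{1}{-17} + \frac{9}{m}\right) = 2 \left(-1\right) \left(- \frac{1}{-17} + \frac{9}{-30}\right) = - 2 \left(\left(-1\right) \left(- \frac{1}{17}\right) + 9 \left(- \frac{1}{30}\right)\right) = - 2 \left(\frac{1}{17} - \frac{3}{10}\right) = \left(-2\right) \left(- \frac{41}{170}\right) = \frac{41}{85}$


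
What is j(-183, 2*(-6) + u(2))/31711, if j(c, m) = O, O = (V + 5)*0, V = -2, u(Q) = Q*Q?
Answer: 0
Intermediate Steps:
u(Q) = Q²
O = 0 (O = (-2 + 5)*0 = 3*0 = 0)
j(c, m) = 0
j(-183, 2*(-6) + u(2))/31711 = 0/31711 = 0*(1/31711) = 0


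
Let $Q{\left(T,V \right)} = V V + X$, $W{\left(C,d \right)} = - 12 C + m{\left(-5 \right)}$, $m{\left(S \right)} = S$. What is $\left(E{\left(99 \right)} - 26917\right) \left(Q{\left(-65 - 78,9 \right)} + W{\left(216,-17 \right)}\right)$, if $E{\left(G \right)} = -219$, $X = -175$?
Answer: $73022976$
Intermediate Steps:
$W{\left(C,d \right)} = -5 - 12 C$ ($W{\left(C,d \right)} = - 12 C - 5 = -5 - 12 C$)
$Q{\left(T,V \right)} = -175 + V^{2}$ ($Q{\left(T,V \right)} = V V - 175 = V^{2} - 175 = -175 + V^{2}$)
$\left(E{\left(99 \right)} - 26917\right) \left(Q{\left(-65 - 78,9 \right)} + W{\left(216,-17 \right)}\right) = \left(-219 - 26917\right) \left(\left(-175 + 9^{2}\right) - 2597\right) = - 27136 \left(\left(-175 + 81\right) - 2597\right) = - 27136 \left(-94 - 2597\right) = \left(-27136\right) \left(-2691\right) = 73022976$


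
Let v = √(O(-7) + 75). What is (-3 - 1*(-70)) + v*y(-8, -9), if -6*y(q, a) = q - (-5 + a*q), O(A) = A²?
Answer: 67 + 25*√31 ≈ 206.19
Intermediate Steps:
y(q, a) = -⅚ - q/6 + a*q/6 (y(q, a) = -(q - (-5 + a*q))/6 = -(q + (5 - a*q))/6 = -(5 + q - a*q)/6 = -⅚ - q/6 + a*q/6)
v = 2*√31 (v = √((-7)² + 75) = √(49 + 75) = √124 = 2*√31 ≈ 11.136)
(-3 - 1*(-70)) + v*y(-8, -9) = (-3 - 1*(-70)) + (2*√31)*(-⅚ - ⅙*(-8) + (⅙)*(-9)*(-8)) = (-3 + 70) + (2*√31)*(-⅚ + 4/3 + 12) = 67 + (2*√31)*(25/2) = 67 + 25*√31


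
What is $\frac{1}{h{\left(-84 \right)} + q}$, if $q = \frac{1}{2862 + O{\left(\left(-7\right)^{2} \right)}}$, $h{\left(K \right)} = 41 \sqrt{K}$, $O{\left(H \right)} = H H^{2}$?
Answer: $\frac{120511}{2050691729889685} - \frac{1190877891922 i \sqrt{21}}{2050691729889685} \approx 5.8766 \cdot 10^{-11} - 0.0026612 i$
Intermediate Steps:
$O{\left(H \right)} = H^{3}$
$q = \frac{1}{120511}$ ($q = \frac{1}{2862 + \left(\left(-7\right)^{2}\right)^{3}} = \frac{1}{2862 + 49^{3}} = \frac{1}{2862 + 117649} = \frac{1}{120511} \approx 8.298 \cdot 10^{-6}$)
$\frac{1}{h{\left(-84 \right)} + q} = \frac{1}{41 \sqrt{-84} + \frac{1}{120511}} = \frac{1}{41 \cdot 2 i \sqrt{21} + \frac{1}{120511}} = \frac{1}{82 i \sqrt{21} + \frac{1}{120511}} = \frac{1}{\frac{1}{120511} + 82 i \sqrt{21}}$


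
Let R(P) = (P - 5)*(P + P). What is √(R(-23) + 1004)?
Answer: 2*√573 ≈ 47.875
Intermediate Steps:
R(P) = 2*P*(-5 + P) (R(P) = (-5 + P)*(2*P) = 2*P*(-5 + P))
√(R(-23) + 1004) = √(2*(-23)*(-5 - 23) + 1004) = √(2*(-23)*(-28) + 1004) = √(1288 + 1004) = √2292 = 2*√573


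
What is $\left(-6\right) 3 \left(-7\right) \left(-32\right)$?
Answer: $-4032$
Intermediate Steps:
$\left(-6\right) 3 \left(-7\right) \left(-32\right) = \left(-18\right) \left(-7\right) \left(-32\right) = 126 \left(-32\right) = -4032$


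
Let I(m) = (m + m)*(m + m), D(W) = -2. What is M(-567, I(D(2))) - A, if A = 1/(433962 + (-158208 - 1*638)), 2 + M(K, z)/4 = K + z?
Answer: -608556593/275116 ≈ -2212.0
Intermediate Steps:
I(m) = 4*m**2 (I(m) = (2*m)*(2*m) = 4*m**2)
M(K, z) = -8 + 4*K + 4*z (M(K, z) = -8 + 4*(K + z) = -8 + (4*K + 4*z) = -8 + 4*K + 4*z)
A = 1/275116 (A = 1/(433962 + (-158208 - 638)) = 1/(433962 - 158846) = 1/275116 ≈ 3.6348e-6)
M(-567, I(D(2))) - A = (-8 + 4*(-567) + 4*(4*(-2)**2)) - 1*1/275116 = (-8 - 2268 + 4*(4*4)) - 1/275116 = (-8 - 2268 + 4*16) - 1/275116 = (-8 - 2268 + 64) - 1/275116 = -2212 - 1/275116 = -608556593/275116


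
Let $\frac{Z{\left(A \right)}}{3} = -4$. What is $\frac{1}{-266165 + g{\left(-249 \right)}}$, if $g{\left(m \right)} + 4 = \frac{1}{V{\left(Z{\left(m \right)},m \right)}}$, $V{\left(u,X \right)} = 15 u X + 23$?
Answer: $- \frac{44843}{11935816466} \approx -3.757 \cdot 10^{-6}$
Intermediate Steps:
$Z{\left(A \right)} = -12$ ($Z{\left(A \right)} = 3 \left(-4\right) = -12$)
$V{\left(u,X \right)} = 23 + 15 X u$ ($V{\left(u,X \right)} = 15 X u + 23 = 23 + 15 X u$)
$g{\left(m \right)} = -4 + \frac{1}{23 - 180 m}$ ($g{\left(m \right)} = -4 + \frac{1}{23 + 15 m \left(-12\right)} = -4 + \frac{1}{23 - 180 m}$)
$\frac{1}{-266165 + g{\left(-249 \right)}} = \frac{1}{-266165 + \frac{-91 + 720 \left(-249\right)}{23 - -44820}} = \frac{1}{-266165 + \frac{-91 - 179280}{23 + 44820}} = \frac{1}{-266165 + \frac{1}{44843} \left(-179371\right)} = \frac{1}{-266165 - \frac{179371}{44843}} = \frac{1}{- \frac{11935816466}{44843}} = - \frac{44843}{11935816466}$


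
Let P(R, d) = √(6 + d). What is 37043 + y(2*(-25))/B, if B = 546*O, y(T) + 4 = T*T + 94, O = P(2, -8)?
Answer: 37043 - 185*I*√2/78 ≈ 37043.0 - 3.3542*I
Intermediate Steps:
O = I*√2 (O = √(6 - 8) = √(-2) = I*√2 ≈ 1.4142*I)
y(T) = 90 + T² (y(T) = -4 + (T*T + 94) = -4 + (T² + 94) = -4 + (94 + T²) = 90 + T²)
B = 546*I*√2 (B = 546*(I*√2) = 546*I*√2 ≈ 772.16*I)
37043 + y(2*(-25))/B = 37043 + (90 + (2*(-25))²)/((546*I*√2)) = 37043 + (90 + (-50)²)*(-I*√2/1092) = 37043 + (90 + 2500)*(-I*√2/1092) = 37043 + 2590*(-I*√2/1092) = 37043 - 185*I*√2/78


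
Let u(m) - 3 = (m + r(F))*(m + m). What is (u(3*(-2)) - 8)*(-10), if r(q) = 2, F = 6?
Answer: -430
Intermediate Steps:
u(m) = 3 + 2*m*(2 + m) (u(m) = 3 + (m + 2)*(m + m) = 3 + (2 + m)*(2*m) = 3 + 2*m*(2 + m))
(u(3*(-2)) - 8)*(-10) = ((3 + 2*(3*(-2))² + 4*(3*(-2))) - 8)*(-10) = ((3 + 2*(-6)² + 4*(-6)) - 8)*(-10) = ((3 + 2*36 - 24) - 8)*(-10) = ((3 + 72 - 24) - 8)*(-10) = (51 - 8)*(-10) = 43*(-10) = -430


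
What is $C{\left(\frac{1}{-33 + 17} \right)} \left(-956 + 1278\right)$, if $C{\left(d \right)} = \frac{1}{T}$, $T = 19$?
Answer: $\frac{322}{19} \approx 16.947$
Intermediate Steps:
$C{\left(d \right)} = \frac{1}{19}$
$C{\left(\frac{1}{-33 + 17} \right)} \left(-956 + 1278\right) = \frac{-956 + 1278}{19} = \frac{1}{19} \cdot 322 = \frac{322}{19}$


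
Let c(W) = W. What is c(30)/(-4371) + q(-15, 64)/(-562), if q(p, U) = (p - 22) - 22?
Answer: 80343/818834 ≈ 0.098119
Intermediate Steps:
q(p, U) = -44 + p (q(p, U) = (-22 + p) - 22 = -44 + p)
c(30)/(-4371) + q(-15, 64)/(-562) = 30/(-4371) + (-44 - 15)/(-562) = 30*(-1/4371) - 59*(-1/562) = -10/1457 + 59/562 = 80343/818834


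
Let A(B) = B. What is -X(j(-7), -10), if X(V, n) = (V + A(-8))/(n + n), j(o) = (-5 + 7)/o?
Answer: -29/70 ≈ -0.41429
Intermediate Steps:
j(o) = 2/o
X(V, n) = (-8 + V)/(2*n) (X(V, n) = (V - 8)/(n + n) = (-8 + V)/((2*n)) = (-8 + V)*(1/(2*n)) = (-8 + V)/(2*n))
-X(j(-7), -10) = -(-8 + 2/(-7))/(2*(-10)) = -(-1)*(-8 + 2*(-⅐))/(2*10) = -(-1)*(-8 - 2/7)/(2*10) = -(-1)*(-58)/(2*10*7) = -1*29/70 = -29/70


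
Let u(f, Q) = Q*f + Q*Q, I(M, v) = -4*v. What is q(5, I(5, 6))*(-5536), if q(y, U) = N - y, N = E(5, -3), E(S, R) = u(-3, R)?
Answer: -71968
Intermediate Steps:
u(f, Q) = Q² + Q*f (u(f, Q) = Q*f + Q² = Q² + Q*f)
E(S, R) = R*(-3 + R) (E(S, R) = R*(R - 3) = R*(-3 + R))
N = 18 (N = -3*(-3 - 3) = -3*(-6) = 18)
q(y, U) = 18 - y
q(5, I(5, 6))*(-5536) = (18 - 1*5)*(-5536) = (18 - 5)*(-5536) = 13*(-5536) = -71968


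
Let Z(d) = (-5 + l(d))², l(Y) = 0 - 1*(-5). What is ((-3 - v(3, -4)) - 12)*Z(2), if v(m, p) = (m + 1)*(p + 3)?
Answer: 0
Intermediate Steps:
l(Y) = 5 (l(Y) = 0 + 5 = 5)
Z(d) = 0 (Z(d) = (-5 + 5)² = 0² = 0)
v(m, p) = (1 + m)*(3 + p)
((-3 - v(3, -4)) - 12)*Z(2) = ((-3 - (3 - 4 + 3*3 + 3*(-4))) - 12)*0 = ((-3 - (3 - 4 + 9 - 12)) - 12)*0 = ((-3 - 1*(-4)) - 12)*0 = ((-3 + 4) - 12)*0 = (1 - 12)*0 = -11*0 = 0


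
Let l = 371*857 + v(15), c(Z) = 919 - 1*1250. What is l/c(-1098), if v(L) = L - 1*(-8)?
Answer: -317970/331 ≈ -960.63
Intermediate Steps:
c(Z) = -331 (c(Z) = 919 - 1250 = -331)
v(L) = 8 + L (v(L) = L + 8 = 8 + L)
l = 317970 (l = 371*857 + (8 + 15) = 317947 + 23 = 317970)
l/c(-1098) = 317970/(-331) = 317970*(-1/331) = -317970/331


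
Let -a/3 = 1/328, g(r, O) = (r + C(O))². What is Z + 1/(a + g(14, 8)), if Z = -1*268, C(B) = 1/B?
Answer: -140296716/523505 ≈ -268.00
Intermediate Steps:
C(B) = 1/B
g(r, O) = (r + 1/O)²
Z = -268
a = -3/328 ≈ -0.0091463
Z + 1/(a + g(14, 8)) = -268 + 1/(-3/328 + (1 + 8*14)²/8²) = -268 + 1/(-3/328 + (1 + 112)²/64) = -268 + 1/(-3/328 + (1/64)*113²) = -268 + 1/(-3/328 + (1/64)*12769) = -268 + 1/(-3/328 + 12769/64) = -268 + 1/(523505/2624) = -268 + 2624/523505 = -140296716/523505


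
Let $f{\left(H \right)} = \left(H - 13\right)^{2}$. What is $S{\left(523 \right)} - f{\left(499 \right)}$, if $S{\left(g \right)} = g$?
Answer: $-235673$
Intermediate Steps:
$f{\left(H \right)} = \left(-13 + H\right)^{2}$
$S{\left(523 \right)} - f{\left(499 \right)} = 523 - \left(-13 + 499\right)^{2} = 523 - 486^{2} = 523 - 236196 = -235673$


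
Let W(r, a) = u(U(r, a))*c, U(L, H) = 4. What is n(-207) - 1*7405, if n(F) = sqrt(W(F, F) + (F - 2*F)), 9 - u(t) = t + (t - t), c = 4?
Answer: -7405 + sqrt(227) ≈ -7389.9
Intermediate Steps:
u(t) = 9 - t (u(t) = 9 - (t + (t - t)) = 9 - (t + 0) = 9 - t)
W(r, a) = 20 (W(r, a) = (9 - 1*4)*4 = (9 - 4)*4 = 5*4 = 20)
n(F) = sqrt(20 - F) (n(F) = sqrt(20 + (F - 2*F)) = sqrt(20 - F))
n(-207) - 1*7405 = sqrt(20 - 1*(-207)) - 1*7405 = sqrt(20 + 207) - 7405 = sqrt(227) - 7405 = -7405 + sqrt(227)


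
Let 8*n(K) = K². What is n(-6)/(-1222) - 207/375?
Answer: -169761/305500 ≈ -0.55568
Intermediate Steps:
n(K) = K²/8
n(-6)/(-1222) - 207/375 = ((⅛)*(-6)²)/(-1222) - 207/375 = ((⅛)*36)*(-1/1222) - 207*1/375 = (9/2)*(-1/1222) - 69/125 = -9/2444 - 69/125 = -169761/305500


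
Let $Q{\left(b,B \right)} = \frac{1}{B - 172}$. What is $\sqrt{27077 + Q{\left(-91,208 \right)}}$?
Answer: $\frac{\sqrt{974773}}{6} \approx 164.55$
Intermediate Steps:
$Q{\left(b,B \right)} = \frac{1}{-172 + B}$
$\sqrt{27077 + Q{\left(-91,208 \right)}} = \sqrt{27077 + \frac{1}{-172 + 208}} = \sqrt{27077 + \frac{1}{36}} = \sqrt{\frac{974773}{36}} = \frac{\sqrt{974773}}{6}$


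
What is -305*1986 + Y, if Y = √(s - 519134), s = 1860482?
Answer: -605730 + 2*√335337 ≈ -6.0457e+5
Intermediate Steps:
Y = 2*√335337 (Y = √(1860482 - 519134) = √1341348 = 2*√335337 ≈ 1158.2)
-305*1986 + Y = -305*1986 + 2*√335337 = -605730 + 2*√335337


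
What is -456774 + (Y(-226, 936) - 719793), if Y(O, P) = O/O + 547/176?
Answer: -207075069/176 ≈ -1.1766e+6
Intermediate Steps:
Y(O, P) = 723/176 (Y(O, P) = 1 + 547*(1/176) = 1 + 547/176 = 723/176)
-456774 + (Y(-226, 936) - 719793) = -456774 + (723/176 - 719793) = -456774 - 126682845/176 = -207075069/176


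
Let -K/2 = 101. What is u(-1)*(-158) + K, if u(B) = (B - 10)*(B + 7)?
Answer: 10226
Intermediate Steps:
K = -202 (K = -2*101 = -202)
u(B) = (-10 + B)*(7 + B)
u(-1)*(-158) + K = (-70 + (-1)**2 - 3*(-1))*(-158) - 202 = (-70 + 1 + 3)*(-158) - 202 = -66*(-158) - 202 = 10428 - 202 = 10226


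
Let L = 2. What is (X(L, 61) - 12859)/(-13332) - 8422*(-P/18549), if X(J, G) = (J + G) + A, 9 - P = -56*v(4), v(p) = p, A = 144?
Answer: 2199701015/20607939 ≈ 106.74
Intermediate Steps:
P = 233 (P = 9 - (-56)*4 = 9 - 1*(-224) = 9 + 224 = 233)
X(J, G) = 144 + G + J (X(J, G) = (J + G) + 144 = (G + J) + 144 = 144 + G + J)
(X(L, 61) - 12859)/(-13332) - 8422*(-P/18549) = ((144 + 61 + 2) - 12859)/(-13332) - 8422/((-18549/233)) = (207 - 12859)*(-1/13332) - 8422/((-18549*1/233)) = -12652*(-1/13332) - 8422/(-18549/233) = 3163/3333 - 8422*(-233/18549) = 3163/3333 + 1962326/18549 = 2199701015/20607939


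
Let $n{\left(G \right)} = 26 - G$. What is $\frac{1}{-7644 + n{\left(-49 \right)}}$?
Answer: $- \frac{1}{7569} \approx -0.00013212$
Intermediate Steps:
$\frac{1}{-7644 + n{\left(-49 \right)}} = \frac{1}{-7644 + \left(26 - -49\right)} = \frac{1}{-7644 + \left(26 + 49\right)} = \frac{1}{-7644 + 75} = \frac{1}{-7569} = - \frac{1}{7569}$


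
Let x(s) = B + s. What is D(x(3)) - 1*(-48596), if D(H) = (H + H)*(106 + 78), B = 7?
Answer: 52276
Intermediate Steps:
x(s) = 7 + s
D(H) = 368*H (D(H) = (2*H)*184 = 368*H)
D(x(3)) - 1*(-48596) = 368*(7 + 3) - 1*(-48596) = 368*10 + 48596 = 3680 + 48596 = 52276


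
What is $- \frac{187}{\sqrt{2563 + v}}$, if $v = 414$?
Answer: $- \frac{187 \sqrt{2977}}{2977} \approx -3.4273$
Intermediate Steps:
$- \frac{187}{\sqrt{2563 + v}} = - \frac{187}{\sqrt{2563 + 414}} = - \frac{187}{\sqrt{2977}} = - 187 \frac{\sqrt{2977}}{2977} = - \frac{187 \sqrt{2977}}{2977}$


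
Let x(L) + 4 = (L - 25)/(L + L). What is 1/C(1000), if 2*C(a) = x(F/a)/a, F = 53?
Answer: -212000/25371 ≈ -8.3560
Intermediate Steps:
x(L) = -4 + (-25 + L)/(2*L) (x(L) = -4 + (L - 25)/(L + L) = -4 + (-25 + L)/((2*L)) = -4 + (-25 + L)*(1/(2*L)) = -4 + (-25 + L)/(2*L))
C(a) = -25/212 - 7/(4*a) (C(a) = (((-25 - 371/a)/(2*((53/a))))/a)/2 = (((a/53)*(-25 - 371/a)/2)/a)/2 = ((a*(-25 - 371/a)/106)/a)/2 = (-25/106 - 7/(2*a))/2 = -25/212 - 7/(4*a))
1/C(1000) = 1/((1/212)*(-371 - 25*1000)/1000) = 1/((1/212)*(1/1000)*(-371 - 25000)) = 1/((1/212)*(1/1000)*(-25371)) = 1/(-25371/212000) = -212000/25371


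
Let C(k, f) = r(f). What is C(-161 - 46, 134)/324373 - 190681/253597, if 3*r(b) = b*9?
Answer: -61749822019/82260019681 ≈ -0.75067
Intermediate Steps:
r(b) = 3*b (r(b) = (b*9)/3 = (9*b)/3 = 3*b)
C(k, f) = 3*f
C(-161 - 46, 134)/324373 - 190681/253597 = (3*134)/324373 - 190681/253597 = 402*(1/324373) - 190681*1/253597 = 402/324373 - 190681/253597 = -61749822019/82260019681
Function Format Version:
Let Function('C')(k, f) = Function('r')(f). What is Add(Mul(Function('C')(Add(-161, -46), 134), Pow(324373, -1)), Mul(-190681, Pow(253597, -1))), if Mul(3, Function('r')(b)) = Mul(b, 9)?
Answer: Rational(-61749822019, 82260019681) ≈ -0.75067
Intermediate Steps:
Function('r')(b) = Mul(3, b) (Function('r')(b) = Mul(Rational(1, 3), Mul(b, 9)) = Mul(Rational(1, 3), Mul(9, b)) = Mul(3, b))
Function('C')(k, f) = Mul(3, f)
Add(Mul(Function('C')(Add(-161, -46), 134), Pow(324373, -1)), Mul(-190681, Pow(253597, -1))) = Add(Mul(Mul(3, 134), Pow(324373, -1)), Mul(-190681, Pow(253597, -1))) = Add(Mul(402, Rational(1, 324373)), Mul(-190681, Rational(1, 253597))) = Add(Rational(402, 324373), Rational(-190681, 253597)) = Rational(-61749822019, 82260019681)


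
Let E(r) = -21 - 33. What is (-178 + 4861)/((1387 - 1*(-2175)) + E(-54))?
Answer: 4683/3508 ≈ 1.3349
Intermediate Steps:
E(r) = -54
(-178 + 4861)/((1387 - 1*(-2175)) + E(-54)) = (-178 + 4861)/((1387 - 1*(-2175)) - 54) = 4683/((1387 + 2175) - 54) = 4683/(3562 - 54) = 4683/3508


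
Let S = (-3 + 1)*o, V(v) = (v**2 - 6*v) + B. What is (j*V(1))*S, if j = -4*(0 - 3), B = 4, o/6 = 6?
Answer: 864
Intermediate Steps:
o = 36 (o = 6*6 = 36)
j = 12 (j = -4*(-3) = 12)
V(v) = 4 + v**2 - 6*v (V(v) = (v**2 - 6*v) + 4 = 4 + v**2 - 6*v)
S = -72 (S = (-3 + 1)*36 = -2*36 = -72)
(j*V(1))*S = (12*(4 + 1**2 - 6*1))*(-72) = (12*(4 + 1 - 6))*(-72) = (12*(-1))*(-72) = -12*(-72) = 864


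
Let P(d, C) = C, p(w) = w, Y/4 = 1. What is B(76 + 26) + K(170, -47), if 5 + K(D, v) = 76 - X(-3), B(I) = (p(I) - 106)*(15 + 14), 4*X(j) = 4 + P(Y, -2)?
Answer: -91/2 ≈ -45.500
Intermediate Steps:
Y = 4 (Y = 4*1 = 4)
X(j) = ½ (X(j) = (4 - 2)/4 = (¼)*2 = ½)
B(I) = -3074 + 29*I (B(I) = (I - 106)*(15 + 14) = (-106 + I)*29 = -3074 + 29*I)
K(D, v) = 141/2 (K(D, v) = -5 + (76 - 1*½) = -5 + (76 - ½) = -5 + 151/2 = 141/2)
B(76 + 26) + K(170, -47) = (-3074 + 29*(76 + 26)) + 141/2 = (-3074 + 29*102) + 141/2 = (-3074 + 2958) + 141/2 = -116 + 141/2 = -91/2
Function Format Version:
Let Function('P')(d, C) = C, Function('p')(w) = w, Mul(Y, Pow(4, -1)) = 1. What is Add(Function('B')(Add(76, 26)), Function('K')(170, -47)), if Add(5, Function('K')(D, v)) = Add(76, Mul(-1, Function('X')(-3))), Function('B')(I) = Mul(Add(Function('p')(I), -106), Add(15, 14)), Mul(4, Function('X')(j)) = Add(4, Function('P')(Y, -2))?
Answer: Rational(-91, 2) ≈ -45.500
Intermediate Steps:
Y = 4 (Y = Mul(4, 1) = 4)
Function('X')(j) = Rational(1, 2) (Function('X')(j) = Mul(Rational(1, 4), Add(4, -2)) = Mul(Rational(1, 4), 2) = Rational(1, 2))
Function('B')(I) = Add(-3074, Mul(29, I)) (Function('B')(I) = Mul(Add(I, -106), Add(15, 14)) = Mul(Add(-106, I), 29) = Add(-3074, Mul(29, I)))
Function('K')(D, v) = Rational(141, 2) (Function('K')(D, v) = Add(-5, Add(76, Mul(-1, Rational(1, 2)))) = Add(-5, Add(76, Rational(-1, 2))) = Add(-5, Rational(151, 2)) = Rational(141, 2))
Add(Function('B')(Add(76, 26)), Function('K')(170, -47)) = Add(Add(-3074, Mul(29, Add(76, 26))), Rational(141, 2)) = Add(Add(-3074, Mul(29, 102)), Rational(141, 2)) = Add(Add(-3074, 2958), Rational(141, 2)) = Add(-116, Rational(141, 2)) = Rational(-91, 2)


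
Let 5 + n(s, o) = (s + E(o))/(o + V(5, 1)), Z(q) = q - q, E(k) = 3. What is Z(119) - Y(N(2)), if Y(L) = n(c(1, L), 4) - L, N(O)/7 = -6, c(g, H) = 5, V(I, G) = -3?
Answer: -45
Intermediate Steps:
N(O) = -42 (N(O) = 7*(-6) = -42)
Z(q) = 0
n(s, o) = -5 + (3 + s)/(-3 + o) (n(s, o) = -5 + (s + 3)/(o - 3) = -5 + (3 + s)/(-3 + o))
Y(L) = 3 - L (Y(L) = (18 + 5 - 5*4)/(-3 + 4) - L = (18 + 5 - 20)/1 - L = 1*3 - L = 3 - L)
Z(119) - Y(N(2)) = 0 - (3 - 1*(-42)) = 0 - (3 + 42) = 0 - 1*45 = 0 - 45 = -45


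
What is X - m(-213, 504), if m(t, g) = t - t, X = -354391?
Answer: -354391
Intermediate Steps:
m(t, g) = 0
X - m(-213, 504) = -354391 - 1*0 = -354391 + 0 = -354391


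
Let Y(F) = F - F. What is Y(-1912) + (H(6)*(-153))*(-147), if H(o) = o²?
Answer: 809676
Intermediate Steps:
Y(F) = 0
Y(-1912) + (H(6)*(-153))*(-147) = 0 + (6²*(-153))*(-147) = 0 + (36*(-153))*(-147) = 0 - 5508*(-147) = 0 + 809676 = 809676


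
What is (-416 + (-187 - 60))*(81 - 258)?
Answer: 117351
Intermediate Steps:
(-416 + (-187 - 60))*(81 - 258) = (-416 - 247)*(-177) = -663*(-177) = 117351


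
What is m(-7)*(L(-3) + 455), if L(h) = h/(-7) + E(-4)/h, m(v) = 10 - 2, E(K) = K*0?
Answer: 25504/7 ≈ 3643.4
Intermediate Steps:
E(K) = 0
m(v) = 8
L(h) = -h/7 (L(h) = h/(-7) + 0/h = h*(-1/7) + 0 = -h/7 + 0 = -h/7)
m(-7)*(L(-3) + 455) = 8*(-1/7*(-3) + 455) = 8*(3/7 + 455) = 8*(3188/7) = 25504/7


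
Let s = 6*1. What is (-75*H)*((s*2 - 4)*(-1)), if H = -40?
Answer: -24000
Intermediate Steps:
s = 6
(-75*H)*((s*2 - 4)*(-1)) = (-75*(-40))*((6*2 - 4)*(-1)) = 3000*((12 - 4)*(-1)) = 3000*(8*(-1)) = 3000*(-8) = -24000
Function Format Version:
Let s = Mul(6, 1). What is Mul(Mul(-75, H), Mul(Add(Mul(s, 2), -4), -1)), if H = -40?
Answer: -24000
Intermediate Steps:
s = 6
Mul(Mul(-75, H), Mul(Add(Mul(s, 2), -4), -1)) = Mul(Mul(-75, -40), Mul(Add(Mul(6, 2), -4), -1)) = Mul(3000, Mul(Add(12, -4), -1)) = Mul(3000, Mul(8, -1)) = Mul(3000, -8) = -24000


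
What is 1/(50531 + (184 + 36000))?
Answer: 1/86715 ≈ 1.1532e-5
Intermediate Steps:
1/(50531 + (184 + 36000)) = 1/(50531 + 36184) = 1/86715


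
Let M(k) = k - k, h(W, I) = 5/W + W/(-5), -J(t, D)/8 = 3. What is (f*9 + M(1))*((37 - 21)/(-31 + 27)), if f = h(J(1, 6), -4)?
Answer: -1653/10 ≈ -165.30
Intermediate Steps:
J(t, D) = -24 (J(t, D) = -8*3 = -24)
h(W, I) = 5/W - W/5 (h(W, I) = 5/W + W*(-⅕) = 5/W - W/5)
M(k) = 0
f = 551/120 (f = 5/(-24) - ⅕*(-24) = 5*(-1/24) + 24/5 = -5/24 + 24/5 = 551/120 ≈ 4.5917)
(f*9 + M(1))*((37 - 21)/(-31 + 27)) = ((551/120)*9 + 0)*((37 - 21)/(-31 + 27)) = (1653/40 + 0)*(16/(-4)) = 1653*(16*(-¼))/40 = (1653/40)*(-4) = -1653/10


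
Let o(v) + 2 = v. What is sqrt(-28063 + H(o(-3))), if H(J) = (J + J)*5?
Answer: I*sqrt(28113) ≈ 167.67*I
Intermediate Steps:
o(v) = -2 + v
H(J) = 10*J (H(J) = (2*J)*5 = 10*J)
sqrt(-28063 + H(o(-3))) = sqrt(-28063 + 10*(-2 - 3)) = sqrt(-28063 + 10*(-5)) = sqrt(-28063 - 50) = sqrt(-28113) = I*sqrt(28113)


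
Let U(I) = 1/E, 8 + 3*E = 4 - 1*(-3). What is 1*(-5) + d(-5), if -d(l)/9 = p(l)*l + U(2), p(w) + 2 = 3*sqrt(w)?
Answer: -68 + 135*I*sqrt(5) ≈ -68.0 + 301.87*I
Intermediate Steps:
p(w) = -2 + 3*sqrt(w)
E = -1/3 (E = -8/3 + (4 - 1*(-3))/3 = -8/3 + (4 + 3)/3 = -8/3 + (1/3)*7 = -8/3 + 7/3 = -1/3 ≈ -0.33333)
U(I) = -3 (U(I) = 1/(-1/3) = -3)
d(l) = 27 - 9*l*(-2 + 3*sqrt(l)) (d(l) = -9*((-2 + 3*sqrt(l))*l - 3) = -9*(l*(-2 + 3*sqrt(l)) - 3) = -9*(-3 + l*(-2 + 3*sqrt(l))) = 27 - 9*l*(-2 + 3*sqrt(l)))
1*(-5) + d(-5) = 1*(-5) + (27 - (-135)*I*sqrt(5) + 18*(-5)) = -5 + (27 - (-135)*I*sqrt(5) - 90) = -5 + (27 + 135*I*sqrt(5) - 90) = -5 + (-63 + 135*I*sqrt(5)) = -68 + 135*I*sqrt(5)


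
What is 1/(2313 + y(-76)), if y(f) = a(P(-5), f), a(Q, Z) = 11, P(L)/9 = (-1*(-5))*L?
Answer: 1/2324 ≈ 0.00043029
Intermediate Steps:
P(L) = 45*L (P(L) = 9*((-1*(-5))*L) = 9*(5*L) = 45*L)
y(f) = 11
1/(2313 + y(-76)) = 1/(2313 + 11) = 1/2324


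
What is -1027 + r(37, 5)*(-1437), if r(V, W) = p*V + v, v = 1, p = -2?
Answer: 103874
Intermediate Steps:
r(V, W) = 1 - 2*V (r(V, W) = -2*V + 1 = 1 - 2*V)
-1027 + r(37, 5)*(-1437) = -1027 + (1 - 2*37)*(-1437) = -1027 + (1 - 74)*(-1437) = -1027 - 73*(-1437) = -1027 + 104901 = 103874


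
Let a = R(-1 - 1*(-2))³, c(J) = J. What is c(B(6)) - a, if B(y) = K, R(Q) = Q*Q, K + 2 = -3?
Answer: -6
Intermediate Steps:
K = -5 (K = -2 - 3 = -5)
R(Q) = Q²
B(y) = -5
a = 1 (a = ((-1 - 1*(-2))²)³ = ((-1 + 2)²)³ = (1²)³ = 1³ = 1)
c(B(6)) - a = -5 - 1*1 = -5 - 1 = -6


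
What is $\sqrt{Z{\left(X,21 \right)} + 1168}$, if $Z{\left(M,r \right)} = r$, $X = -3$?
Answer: $\sqrt{1189} \approx 34.482$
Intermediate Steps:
$\sqrt{Z{\left(X,21 \right)} + 1168} = \sqrt{21 + 1168} = \sqrt{1189}$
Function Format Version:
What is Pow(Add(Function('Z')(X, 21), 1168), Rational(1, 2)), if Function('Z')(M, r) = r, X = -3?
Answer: Pow(1189, Rational(1, 2)) ≈ 34.482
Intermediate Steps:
Pow(Add(Function('Z')(X, 21), 1168), Rational(1, 2)) = Pow(Add(21, 1168), Rational(1, 2)) = Pow(1189, Rational(1, 2))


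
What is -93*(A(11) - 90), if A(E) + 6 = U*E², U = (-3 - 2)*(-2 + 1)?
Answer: -47337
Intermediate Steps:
U = 5 (U = -5*(-1) = 5)
A(E) = -6 + 5*E²
-93*(A(11) - 90) = -93*((-6 + 5*11²) - 90) = -93*((-6 + 5*121) - 90) = -93*((-6 + 605) - 90) = -93*(599 - 90) = -93*509 = -47337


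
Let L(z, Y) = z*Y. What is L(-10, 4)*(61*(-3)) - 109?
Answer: 7211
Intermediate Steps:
L(z, Y) = Y*z
L(-10, 4)*(61*(-3)) - 109 = (4*(-10))*(61*(-3)) - 109 = -40*(-183) - 109 = 7320 - 109 = 7211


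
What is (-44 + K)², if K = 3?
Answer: 1681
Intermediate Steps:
(-44 + K)² = (-44 + 3)² = (-41)² = 1681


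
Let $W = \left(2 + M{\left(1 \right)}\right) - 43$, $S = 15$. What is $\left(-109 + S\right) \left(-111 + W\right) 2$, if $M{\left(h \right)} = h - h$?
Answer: $28576$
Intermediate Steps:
$M{\left(h \right)} = 0$
$W = -41$ ($W = \left(2 + 0\right) - 43 = 2 - 43 = -41$)
$\left(-109 + S\right) \left(-111 + W\right) 2 = \left(-109 + 15\right) \left(-111 - 41\right) 2 = \left(-94\right) \left(-152\right) 2 = 14288 \cdot 2 = 28576$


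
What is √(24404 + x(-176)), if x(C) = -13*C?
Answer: 2*√6673 ≈ 163.38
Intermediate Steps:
√(24404 + x(-176)) = √(24404 - 13*(-176)) = √(24404 + 2288) = √26692 = 2*√6673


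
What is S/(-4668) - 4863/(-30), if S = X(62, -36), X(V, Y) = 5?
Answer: 3783389/23340 ≈ 162.10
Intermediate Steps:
S = 5
S/(-4668) - 4863/(-30) = 5/(-4668) - 4863/(-30) = 5*(-1/4668) - 4863*(-1/30) = -5/4668 + 1621/10 = 3783389/23340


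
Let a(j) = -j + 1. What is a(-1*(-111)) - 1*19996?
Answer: -20106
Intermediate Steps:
a(j) = 1 - j
a(-1*(-111)) - 1*19996 = (1 - (-1)*(-111)) - 1*19996 = (1 - 1*111) - 19996 = (1 - 111) - 19996 = -110 - 19996 = -20106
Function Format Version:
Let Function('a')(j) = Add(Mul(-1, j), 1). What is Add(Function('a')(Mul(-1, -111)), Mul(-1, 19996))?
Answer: -20106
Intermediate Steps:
Function('a')(j) = Add(1, Mul(-1, j))
Add(Function('a')(Mul(-1, -111)), Mul(-1, 19996)) = Add(Add(1, Mul(-1, Mul(-1, -111))), Mul(-1, 19996)) = Add(Add(1, Mul(-1, 111)), -19996) = Add(Add(1, -111), -19996) = Add(-110, -19996) = -20106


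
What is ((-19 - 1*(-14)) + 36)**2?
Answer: 961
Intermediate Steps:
((-19 - 1*(-14)) + 36)**2 = ((-19 + 14) + 36)**2 = (-5 + 36)**2 = 31**2 = 961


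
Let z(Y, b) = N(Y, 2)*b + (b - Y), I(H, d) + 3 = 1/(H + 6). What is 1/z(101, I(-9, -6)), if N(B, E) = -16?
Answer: -1/51 ≈ -0.019608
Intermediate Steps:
I(H, d) = -3 + 1/(6 + H) (I(H, d) = -3 + 1/(H + 6) = -3 + 1/(6 + H))
z(Y, b) = -Y - 15*b (z(Y, b) = -16*b + (b - Y) = -Y - 15*b)
1/z(101, I(-9, -6)) = 1/(-1*101 - 15*(-17 - 3*(-9))/(6 - 9)) = 1/(-101 - 15*(-17 + 27)/(-3)) = 1/(-101 - (-5)*10) = 1/(-101 - 15*(-10/3)) = 1/(-101 + 50) = 1/(-51) = -1/51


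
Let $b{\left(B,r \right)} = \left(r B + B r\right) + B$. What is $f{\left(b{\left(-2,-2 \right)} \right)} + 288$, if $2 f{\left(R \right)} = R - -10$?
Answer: $296$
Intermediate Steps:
$b{\left(B,r \right)} = B + 2 B r$ ($b{\left(B,r \right)} = \left(B r + B r\right) + B = 2 B r + B = B + 2 B r$)
$f{\left(R \right)} = 5 + \frac{R}{2}$ ($f{\left(R \right)} = \frac{R - -10}{2} = \frac{R + 10}{2} = \frac{10 + R}{2} = 5 + \frac{R}{2}$)
$f{\left(b{\left(-2,-2 \right)} \right)} + 288 = \left(5 + \frac{\left(-2\right) \left(1 + 2 \left(-2\right)\right)}{2}\right) + 288 = \left(5 + \frac{\left(-2\right) \left(1 - 4\right)}{2}\right) + 288 = \left(5 + \frac{\left(-2\right) \left(-3\right)}{2}\right) + 288 = \left(5 + \frac{1}{2} \cdot 6\right) + 288 = \left(5 + 3\right) + 288 = 8 + 288 = 296$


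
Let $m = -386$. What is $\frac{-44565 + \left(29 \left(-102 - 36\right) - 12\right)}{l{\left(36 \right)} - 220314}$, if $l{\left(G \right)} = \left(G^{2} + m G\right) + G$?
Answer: $\frac{16193}{77626} \approx 0.2086$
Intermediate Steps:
$l{\left(G \right)} = G^{2} - 385 G$ ($l{\left(G \right)} = \left(G^{2} - 386 G\right) + G = G^{2} - 385 G$)
$\frac{-44565 + \left(29 \left(-102 - 36\right) - 12\right)}{l{\left(36 \right)} - 220314} = \frac{-44565 + \left(29 \left(-102 - 36\right) - 12\right)}{36 \left(-385 + 36\right) - 220314} = \frac{-44565 + \left(29 \left(-138\right) - 12\right)}{36 \left(-349\right) - 220314} = \frac{-44565 - 4014}{-12564 - 220314} = \frac{-44565 - 4014}{-232878} = \left(-48579\right) \left(- \frac{1}{232878}\right) = \frac{16193}{77626}$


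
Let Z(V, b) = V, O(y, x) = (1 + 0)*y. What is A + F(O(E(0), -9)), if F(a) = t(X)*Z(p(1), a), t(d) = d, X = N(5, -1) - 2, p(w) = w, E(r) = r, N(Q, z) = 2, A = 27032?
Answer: 27032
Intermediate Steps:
O(y, x) = y (O(y, x) = 1*y = y)
X = 0 (X = 2 - 2 = 0)
F(a) = 0 (F(a) = 0*1 = 0)
A + F(O(E(0), -9)) = 27032 + 0 = 27032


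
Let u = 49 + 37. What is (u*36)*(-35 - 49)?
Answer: -260064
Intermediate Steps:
u = 86
(u*36)*(-35 - 49) = (86*36)*(-35 - 49) = 3096*(-84) = -260064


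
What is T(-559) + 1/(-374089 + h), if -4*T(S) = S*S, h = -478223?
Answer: -66582826519/852312 ≈ -78120.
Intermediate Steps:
T(S) = -S²/4 (T(S) = -S*S/4 = -S²/4)
T(-559) + 1/(-374089 + h) = -¼*(-559)² + 1/(-374089 - 478223) = -¼*312481 + 1/(-852312) = -312481/4 - 1/852312 = -66582826519/852312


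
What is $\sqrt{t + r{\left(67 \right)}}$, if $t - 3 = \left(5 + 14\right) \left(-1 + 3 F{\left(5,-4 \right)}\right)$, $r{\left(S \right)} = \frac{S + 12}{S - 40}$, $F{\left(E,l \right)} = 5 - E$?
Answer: $\frac{i \sqrt{1059}}{9} \approx 3.6158 i$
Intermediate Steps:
$r{\left(S \right)} = \frac{12 + S}{-40 + S}$
$t = -16$ ($t = 3 + \left(5 + 14\right) \left(-1 + 3 \left(5 - 5\right)\right) = 3 + 19 \left(-1 + 3 \left(5 - 5\right)\right) = 3 + 19 \left(-1 + 3 \cdot 0\right) = 3 + 19 \left(-1 + 0\right) = 3 + 19 \left(-1\right) = 3 - 19 = -16$)
$\sqrt{t + r{\left(67 \right)}} = \sqrt{-16 + \frac{12 + 67}{-40 + 67}} = \sqrt{-16 + \frac{1}{27} \cdot 79} = \sqrt{-16 + \frac{79}{27}} = \sqrt{- \frac{353}{27}} = \frac{i \sqrt{1059}}{9}$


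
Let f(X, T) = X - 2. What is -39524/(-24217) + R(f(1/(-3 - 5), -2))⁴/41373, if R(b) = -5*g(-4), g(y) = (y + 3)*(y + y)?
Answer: 63630746452/1001929941 ≈ 63.508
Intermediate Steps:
f(X, T) = -2 + X
g(y) = 2*y*(3 + y) (g(y) = (3 + y)*(2*y) = 2*y*(3 + y))
R(b) = -40 (R(b) = -10*(-4)*(3 - 4) = -10*(-4)*(-1) = -5*8 = -40)
-39524/(-24217) + R(f(1/(-3 - 5), -2))⁴/41373 = -39524/(-24217) + (-40)⁴/41373 = -39524*(-1/24217) + 2560000*(1/41373) = 39524/24217 + 2560000/41373 = 63630746452/1001929941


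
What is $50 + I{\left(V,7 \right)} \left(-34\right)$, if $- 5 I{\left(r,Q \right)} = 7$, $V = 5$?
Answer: $\frac{488}{5} \approx 97.6$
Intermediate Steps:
$I{\left(r,Q \right)} = - \frac{7}{5}$ ($I{\left(r,Q \right)} = \left(- \frac{1}{5}\right) 7 = - \frac{7}{5}$)
$50 + I{\left(V,7 \right)} \left(-34\right) = 50 - - \frac{238}{5} = 50 + \frac{238}{5} = \frac{488}{5}$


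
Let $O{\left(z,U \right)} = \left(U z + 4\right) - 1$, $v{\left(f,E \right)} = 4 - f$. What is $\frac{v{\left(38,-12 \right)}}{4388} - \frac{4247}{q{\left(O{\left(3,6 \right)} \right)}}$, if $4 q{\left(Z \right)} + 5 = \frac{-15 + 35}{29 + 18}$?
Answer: $\frac{1751764929}{471710} \approx 3713.6$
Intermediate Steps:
$O{\left(z,U \right)} = 3 + U z$ ($O{\left(z,U \right)} = \left(4 + U z\right) - 1 = 3 + U z$)
$q{\left(Z \right)} = - \frac{215}{188}$ ($q{\left(Z \right)} = - \frac{5}{4} + \frac{\left(-15 + 35\right) \frac{1}{29 + 18}}{4} = - \frac{5}{4} + \frac{20 \cdot \frac{1}{47}}{4} = - \frac{5}{4} + \frac{1}{4} \cdot \frac{20}{47} = - \frac{5}{4} + \frac{5}{47} = - \frac{215}{188}$)
$\frac{v{\left(38,-12 \right)}}{4388} - \frac{4247}{q{\left(O{\left(3,6 \right)} \right)}} = \frac{4 - 38}{4388} - \frac{4247}{- \frac{215}{188}} = \left(4 - 38\right) \frac{1}{4388} - - \frac{798436}{215} = \left(-34\right) \frac{1}{4388} + \frac{798436}{215} = - \frac{17}{2194} + \frac{798436}{215} = \frac{1751764929}{471710}$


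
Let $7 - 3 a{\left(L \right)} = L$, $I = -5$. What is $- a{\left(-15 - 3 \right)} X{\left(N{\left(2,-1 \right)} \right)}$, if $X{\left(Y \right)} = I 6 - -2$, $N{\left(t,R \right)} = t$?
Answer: $\frac{700}{3} \approx 233.33$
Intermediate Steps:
$a{\left(L \right)} = \frac{7}{3} - \frac{L}{3}$
$X{\left(Y \right)} = -28$ ($X{\left(Y \right)} = \left(-5\right) 6 - -2 = -30 + 2 = -28$)
$- a{\left(-15 - 3 \right)} X{\left(N{\left(2,-1 \right)} \right)} = - (\frac{7}{3} - \frac{-15 - 3}{3}) \left(-28\right) = - (\frac{7}{3} - -6) \left(-28\right) = - (\frac{7}{3} + 6) \left(-28\right) = \left(-1\right) \frac{25}{3} \left(-28\right) = \left(- \frac{25}{3}\right) \left(-28\right) = \frac{700}{3}$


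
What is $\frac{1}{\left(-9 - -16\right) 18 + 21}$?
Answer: $\frac{1}{147} \approx 0.0068027$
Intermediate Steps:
$\frac{1}{\left(-9 - -16\right) 18 + 21} = \frac{1}{\left(-9 + 16\right) 18 + 21} = \frac{1}{7 \cdot 18 + 21} = \frac{1}{126 + 21} = \frac{1}{147}$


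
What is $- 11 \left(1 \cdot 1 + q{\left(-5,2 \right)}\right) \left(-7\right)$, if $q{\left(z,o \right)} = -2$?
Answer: $-77$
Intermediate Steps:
$- 11 \left(1 \cdot 1 + q{\left(-5,2 \right)}\right) \left(-7\right) = - 11 \left(1 \cdot 1 - 2\right) \left(-7\right) = - 11 \left(1 - 2\right) \left(-7\right) = - 11 \left(\left(-1\right) \left(-7\right)\right) = \left(-11\right) 7 = -77$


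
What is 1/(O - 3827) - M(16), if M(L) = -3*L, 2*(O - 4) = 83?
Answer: 363022/7563 ≈ 48.000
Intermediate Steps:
O = 91/2 (O = 4 + (½)*83 = 4 + 83/2 = 91/2 ≈ 45.500)
1/(O - 3827) - M(16) = 1/(91/2 - 3827) - (-3)*16 = 1/(-7563/2) - 1*(-48) = -2/7563 + 48 = 363022/7563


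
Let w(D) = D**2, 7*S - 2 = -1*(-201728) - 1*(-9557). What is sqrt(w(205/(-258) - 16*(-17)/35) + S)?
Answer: sqrt(2465188002901)/9030 ≈ 173.88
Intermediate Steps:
S = 211287/7 (S = 2/7 + (-1*(-201728) - 1*(-9557))/7 = 2/7 + (201728 + 9557)/7 = 2/7 + (1/7)*211285 = 2/7 + 211285/7 = 211287/7 ≈ 30184.)
sqrt(w(205/(-258) - 16*(-17)/35) + S) = sqrt((205/(-258) - 16*(-17)/35)**2 + 211287/7) = sqrt((205*(-1/258) + 272*(1/35))**2 + 211287/7) = sqrt((-205/258 + 272/35)**2 + 211287/7) = sqrt((63001/9030)**2 + 211287/7) = sqrt(3969126001/81540900 + 211287/7) = sqrt(2465188002901/81540900) = sqrt(2465188002901)/9030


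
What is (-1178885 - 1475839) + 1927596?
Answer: -727128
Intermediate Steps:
(-1178885 - 1475839) + 1927596 = -2654724 + 1927596 = -727128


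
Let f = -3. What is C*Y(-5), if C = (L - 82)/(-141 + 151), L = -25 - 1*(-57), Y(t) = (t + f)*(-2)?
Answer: -80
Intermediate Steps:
Y(t) = 6 - 2*t (Y(t) = (t - 3)*(-2) = (-3 + t)*(-2) = 6 - 2*t)
L = 32 (L = -25 + 57 = 32)
C = -5 (C = (32 - 82)/(-141 + 151) = -50/10 = -50*⅒ = -5)
C*Y(-5) = -5*(6 - 2*(-5)) = -5*(6 + 10) = -5*16 = -80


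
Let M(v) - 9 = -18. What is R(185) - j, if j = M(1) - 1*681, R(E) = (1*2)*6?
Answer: 702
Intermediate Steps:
R(E) = 12 (R(E) = 2*6 = 12)
M(v) = -9 (M(v) = 9 - 18 = -9)
j = -690 (j = -9 - 1*681 = -9 - 681 = -690)
R(185) - j = 12 - 1*(-690) = 12 + 690 = 702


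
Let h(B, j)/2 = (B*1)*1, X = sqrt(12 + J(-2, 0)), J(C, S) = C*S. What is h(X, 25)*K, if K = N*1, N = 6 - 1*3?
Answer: 12*sqrt(3) ≈ 20.785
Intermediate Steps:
N = 3 (N = 6 - 3 = 3)
X = 2*sqrt(3) (X = sqrt(12 - 2*0) = sqrt(12 + 0) = sqrt(12) = 2*sqrt(3) ≈ 3.4641)
h(B, j) = 2*B (h(B, j) = 2*((B*1)*1) = 2*(B*1) = 2*B)
K = 3 (K = 3*1 = 3)
h(X, 25)*K = (2*(2*sqrt(3)))*3 = (4*sqrt(3))*3 = 12*sqrt(3)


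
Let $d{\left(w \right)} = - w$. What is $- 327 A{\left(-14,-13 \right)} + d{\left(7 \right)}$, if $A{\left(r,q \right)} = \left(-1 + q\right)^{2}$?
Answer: $-64099$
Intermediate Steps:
$- 327 A{\left(-14,-13 \right)} + d{\left(7 \right)} = - 327 \left(-1 - 13\right)^{2} - 7 = - 327 \left(-14\right)^{2} - 7 = \left(-327\right) 196 - 7 = -64092 - 7 = -64099$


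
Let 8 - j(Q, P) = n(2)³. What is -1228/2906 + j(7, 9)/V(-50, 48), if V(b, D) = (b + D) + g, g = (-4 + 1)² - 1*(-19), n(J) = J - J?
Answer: -2170/18889 ≈ -0.11488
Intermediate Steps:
n(J) = 0
j(Q, P) = 8 (j(Q, P) = 8 - 1*0³ = 8 - 1*0 = 8 + 0 = 8)
g = 28 (g = (-3)² + 19 = 9 + 19 = 28)
V(b, D) = 28 + D + b (V(b, D) = (b + D) + 28 = (D + b) + 28 = 28 + D + b)
-1228/2906 + j(7, 9)/V(-50, 48) = -1228/2906 + 8/(28 + 48 - 50) = -1228*1/2906 + 8/26 = -614/1453 + 8*(1/26) = -614/1453 + 4/13 = -2170/18889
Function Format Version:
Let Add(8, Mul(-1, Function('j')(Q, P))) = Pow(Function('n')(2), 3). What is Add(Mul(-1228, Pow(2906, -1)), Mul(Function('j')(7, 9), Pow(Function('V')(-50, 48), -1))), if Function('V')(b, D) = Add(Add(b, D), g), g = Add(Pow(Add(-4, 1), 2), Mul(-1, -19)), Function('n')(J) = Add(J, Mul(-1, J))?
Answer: Rational(-2170, 18889) ≈ -0.11488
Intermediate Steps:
Function('n')(J) = 0
Function('j')(Q, P) = 8 (Function('j')(Q, P) = Add(8, Mul(-1, Pow(0, 3))) = Add(8, Mul(-1, 0)) = Add(8, 0) = 8)
g = 28 (g = Add(Pow(-3, 2), 19) = Add(9, 19) = 28)
Function('V')(b, D) = Add(28, D, b) (Function('V')(b, D) = Add(Add(b, D), 28) = Add(Add(D, b), 28) = Add(28, D, b))
Add(Mul(-1228, Pow(2906, -1)), Mul(Function('j')(7, 9), Pow(Function('V')(-50, 48), -1))) = Add(Mul(-1228, Pow(2906, -1)), Mul(8, Pow(Add(28, 48, -50), -1))) = Add(Mul(-1228, Rational(1, 2906)), Mul(8, Pow(26, -1))) = Add(Rational(-614, 1453), Mul(8, Rational(1, 26))) = Add(Rational(-614, 1453), Rational(4, 13)) = Rational(-2170, 18889)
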